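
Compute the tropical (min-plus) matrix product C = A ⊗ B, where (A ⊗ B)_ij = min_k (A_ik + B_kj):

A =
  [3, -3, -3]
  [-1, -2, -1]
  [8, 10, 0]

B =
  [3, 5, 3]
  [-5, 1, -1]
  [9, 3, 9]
A ⊗ B =
  [-8, -2, -4]
  [-7, -1, -3]
  [5, 3, 9]

Apply the min-plus product entry-by-entry:
  C[0][0] = min over k of (A[0][0] + B[0][0] = 3 + 3 = 6, A[0][1] + B[1][0] = -3 + -5 = -8, A[0][2] + B[2][0] = -3 + 9 = 6) = -8 (attained at k = 1)
  C[0][1] = min over k of (A[0][0] + B[0][1] = 3 + 5 = 8, A[0][1] + B[1][1] = -3 + 1 = -2, A[0][2] + B[2][1] = -3 + 3 = 0) = -2 (attained at k = 1)
  C[0][2] = min over k of (A[0][0] + B[0][2] = 3 + 3 = 6, A[0][1] + B[1][2] = -3 + -1 = -4, A[0][2] + B[2][2] = -3 + 9 = 6) = -4 (attained at k = 1)
  C[1][0] = min over k of (A[1][0] + B[0][0] = -1 + 3 = 2, A[1][1] + B[1][0] = -2 + -5 = -7, A[1][2] + B[2][0] = -1 + 9 = 8) = -7 (attained at k = 1)
  C[1][1] = min over k of (A[1][0] + B[0][1] = -1 + 5 = 4, A[1][1] + B[1][1] = -2 + 1 = -1, A[1][2] + B[2][1] = -1 + 3 = 2) = -1 (attained at k = 1)
  C[1][2] = min over k of (A[1][0] + B[0][2] = -1 + 3 = 2, A[1][1] + B[1][2] = -2 + -1 = -3, A[1][2] + B[2][2] = -1 + 9 = 8) = -3 (attained at k = 1)
  C[2][0] = min over k of (A[2][0] + B[0][0] = 8 + 3 = 11, A[2][1] + B[1][0] = 10 + -5 = 5, A[2][2] + B[2][0] = 0 + 9 = 9) = 5 (attained at k = 1)
  C[2][1] = min over k of (A[2][0] + B[0][1] = 8 + 5 = 13, A[2][1] + B[1][1] = 10 + 1 = 11, A[2][2] + B[2][1] = 0 + 3 = 3) = 3 (attained at k = 2)
  C[2][2] = min over k of (A[2][0] + B[0][2] = 8 + 3 = 11, A[2][1] + B[1][2] = 10 + -1 = 9, A[2][2] + B[2][2] = 0 + 9 = 9) = 9 (attained at k = 1)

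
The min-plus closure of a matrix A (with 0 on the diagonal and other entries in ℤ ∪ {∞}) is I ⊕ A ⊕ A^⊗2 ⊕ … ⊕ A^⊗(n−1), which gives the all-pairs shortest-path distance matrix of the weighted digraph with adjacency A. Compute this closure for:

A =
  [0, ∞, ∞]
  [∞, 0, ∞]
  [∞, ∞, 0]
Closure =
  [0, ∞, ∞]
  [∞, 0, ∞]
  [∞, ∞, 0]

This is the Floyd-Warshall all-pairs shortest-path computation. For each intermediate vertex k = 0, 1, …, 2, update dist[i][j] ← min(dist[i][j], dist[i][k] + dist[k][j]). The final matrix gives, for each (i, j), the minimum total weight of any directed path from i to j (possibly empty when i = j).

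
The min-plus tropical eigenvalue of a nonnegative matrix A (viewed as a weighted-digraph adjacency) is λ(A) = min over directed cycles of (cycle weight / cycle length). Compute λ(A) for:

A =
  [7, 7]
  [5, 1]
λ(A) = 1

Enumerate directed cycles and compute their means (weight / length). Sample:
  cycle 0 → 0: weight = 7, length = 1, mean = 7/1 ≈ 7.000
  cycle 1 → 1: weight = 1, length = 1, mean = 1/1 ≈ 1.000
  cycle 0 → 1 → 0: weight = 12, length = 2, mean = 12/2 ≈ 6.000
  cycle 1 → 0 → 1: weight = 12, length = 2, mean = 12/2 ≈ 6.000
Minimum mean = 1.000, attained e.g. along the cycle 1 → 1 with weight 1 and length 1. So λ(A) = 1/1 = 1.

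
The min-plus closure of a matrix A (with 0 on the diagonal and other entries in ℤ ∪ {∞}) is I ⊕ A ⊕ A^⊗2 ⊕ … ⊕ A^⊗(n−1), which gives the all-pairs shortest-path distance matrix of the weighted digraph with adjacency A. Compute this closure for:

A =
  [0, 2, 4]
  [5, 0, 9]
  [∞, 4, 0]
Closure =
  [0, 2, 4]
  [5, 0, 9]
  [9, 4, 0]

This is the Floyd-Warshall all-pairs shortest-path computation. For each intermediate vertex k = 0, 1, …, 2, update dist[i][j] ← min(dist[i][j], dist[i][k] + dist[k][j]). The final matrix gives, for each (i, j), the minimum total weight of any directed path from i to j (possibly empty when i = j).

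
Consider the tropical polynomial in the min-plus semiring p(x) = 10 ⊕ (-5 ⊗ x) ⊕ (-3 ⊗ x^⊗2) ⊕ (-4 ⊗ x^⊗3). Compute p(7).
p(7) = 2

A tropical monomial a ⊗ x^⊗i evaluates to a + i · x. Evaluating each term at x = 7:
  Term 0 contributes 10 + 0 · 7 = 10
  Term 1 contributes -5 + 1 · 7 = 2
  Term 2 contributes -3 + 2 · 7 = 11
  Term 3 contributes -4 + 3 · 7 = 17
p(7) = ⊕ of these = min[10, 2, 11, 17] = 2.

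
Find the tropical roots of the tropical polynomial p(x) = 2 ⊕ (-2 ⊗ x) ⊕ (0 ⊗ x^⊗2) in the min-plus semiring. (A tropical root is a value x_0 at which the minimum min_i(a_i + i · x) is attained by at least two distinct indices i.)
Roots: {-2, 4}

Each tropical root is a break point of the lower envelope of the lines y = a_i + i · x (there are 3 lines, with slopes 0, 1, ..., 2). Only the lines that attain the minimum somewhere contribute to roots; other lines are dominated. Here the surviving (envelope) indices are i = 2, i = 1, i = 0.
Intersections between consecutive envelope lines give the roots: for adjacent envelope indices i < j the intersection is x = (a_i − a_j) / (j − i). Reading off the sorted break points: {-2, 4}.
Verification: at each break x_0, at least two indices attain the minimum of min_i(a_i + i · x_0).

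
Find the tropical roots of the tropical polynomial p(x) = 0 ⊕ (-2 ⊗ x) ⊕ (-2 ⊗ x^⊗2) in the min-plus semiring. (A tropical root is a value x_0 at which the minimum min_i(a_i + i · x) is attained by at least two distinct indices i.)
Roots: {0, 2}

Each tropical root is a break point of the lower envelope of the lines y = a_i + i · x (there are 3 lines, with slopes 0, 1, ..., 2). Only the lines that attain the minimum somewhere contribute to roots; other lines are dominated. Here the surviving (envelope) indices are i = 2, i = 1, i = 0.
Intersections between consecutive envelope lines give the roots: for adjacent envelope indices i < j the intersection is x = (a_i − a_j) / (j − i). Reading off the sorted break points: {0, 2}.
Verification: at each break x_0, at least two indices attain the minimum of min_i(a_i + i · x_0).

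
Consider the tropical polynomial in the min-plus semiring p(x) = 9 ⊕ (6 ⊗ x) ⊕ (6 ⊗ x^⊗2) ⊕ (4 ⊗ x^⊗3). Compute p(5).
p(5) = 9

A tropical monomial a ⊗ x^⊗i evaluates to a + i · x. Evaluating each term at x = 5:
  Term 0 contributes 9 + 0 · 5 = 9
  Term 1 contributes 6 + 1 · 5 = 11
  Term 2 contributes 6 + 2 · 5 = 16
  Term 3 contributes 4 + 3 · 5 = 19
p(5) = ⊕ of these = min[9, 11, 16, 19] = 9.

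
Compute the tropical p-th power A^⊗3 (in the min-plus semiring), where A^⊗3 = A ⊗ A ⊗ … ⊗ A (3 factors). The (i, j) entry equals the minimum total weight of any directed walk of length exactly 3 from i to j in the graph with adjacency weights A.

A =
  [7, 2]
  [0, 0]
A^⊗3 =
  [2, 2]
  [0, 0]

Each entry (A^⊗3)_ij equals the minimum over all length-3 walks i = v_0 → v_1 → … → v_3 = j of Σ_t A[v_t][v_{t+1}]. For example, for (i, j) = (0, 1) we minimise over 4 possible intermediate vertex sequences; the minimum is 2, attained along the walk 0 → 1 → 1 → 1.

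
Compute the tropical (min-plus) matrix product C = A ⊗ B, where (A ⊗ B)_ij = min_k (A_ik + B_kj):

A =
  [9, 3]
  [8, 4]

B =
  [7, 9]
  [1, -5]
A ⊗ B =
  [4, -2]
  [5, -1]

Apply the min-plus product entry-by-entry:
  C[0][0] = min over k of (A[0][0] + B[0][0] = 9 + 7 = 16, A[0][1] + B[1][0] = 3 + 1 = 4) = 4 (attained at k = 1)
  C[0][1] = min over k of (A[0][0] + B[0][1] = 9 + 9 = 18, A[0][1] + B[1][1] = 3 + -5 = -2) = -2 (attained at k = 1)
  C[1][0] = min over k of (A[1][0] + B[0][0] = 8 + 7 = 15, A[1][1] + B[1][0] = 4 + 1 = 5) = 5 (attained at k = 1)
  C[1][1] = min over k of (A[1][0] + B[0][1] = 8 + 9 = 17, A[1][1] + B[1][1] = 4 + -5 = -1) = -1 (attained at k = 1)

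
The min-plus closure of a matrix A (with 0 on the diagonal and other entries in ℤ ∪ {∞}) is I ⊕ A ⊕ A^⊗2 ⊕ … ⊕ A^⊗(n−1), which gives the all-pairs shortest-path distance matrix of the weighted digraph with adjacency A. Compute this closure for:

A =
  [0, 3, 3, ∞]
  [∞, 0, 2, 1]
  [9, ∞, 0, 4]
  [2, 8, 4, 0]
Closure =
  [0, 3, 3, 4]
  [3, 0, 2, 1]
  [6, 9, 0, 4]
  [2, 5, 4, 0]

This is the Floyd-Warshall all-pairs shortest-path computation. For each intermediate vertex k = 0, 1, …, 3, update dist[i][j] ← min(dist[i][j], dist[i][k] + dist[k][j]). The final matrix gives, for each (i, j), the minimum total weight of any directed path from i to j (possibly empty when i = j).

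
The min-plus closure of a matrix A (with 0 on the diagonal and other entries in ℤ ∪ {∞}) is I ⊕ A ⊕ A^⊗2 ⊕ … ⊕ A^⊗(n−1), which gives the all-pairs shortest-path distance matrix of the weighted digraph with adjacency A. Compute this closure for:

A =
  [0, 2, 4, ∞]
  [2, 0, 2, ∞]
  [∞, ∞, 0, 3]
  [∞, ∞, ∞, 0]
Closure =
  [0, 2, 4, 7]
  [2, 0, 2, 5]
  [∞, ∞, 0, 3]
  [∞, ∞, ∞, 0]

This is the Floyd-Warshall all-pairs shortest-path computation. For each intermediate vertex k = 0, 1, …, 3, update dist[i][j] ← min(dist[i][j], dist[i][k] + dist[k][j]). The final matrix gives, for each (i, j), the minimum total weight of any directed path from i to j (possibly empty when i = j).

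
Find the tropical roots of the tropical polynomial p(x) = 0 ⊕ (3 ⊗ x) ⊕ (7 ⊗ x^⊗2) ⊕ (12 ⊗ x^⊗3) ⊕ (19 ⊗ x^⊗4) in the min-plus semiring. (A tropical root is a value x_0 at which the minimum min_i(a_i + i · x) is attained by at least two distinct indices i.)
Roots: {-7, -5, -4, -3}

Each tropical root is a break point of the lower envelope of the lines y = a_i + i · x (there are 5 lines, with slopes 0, 1, ..., 4). Only the lines that attain the minimum somewhere contribute to roots; other lines are dominated. Here the surviving (envelope) indices are i = 4, i = 3, i = 2, i = 1, i = 0.
Intersections between consecutive envelope lines give the roots: for adjacent envelope indices i < j the intersection is x = (a_i − a_j) / (j − i). Reading off the sorted break points: {-7, -5, -4, -3}.
Verification: at each break x_0, at least two indices attain the minimum of min_i(a_i + i · x_0).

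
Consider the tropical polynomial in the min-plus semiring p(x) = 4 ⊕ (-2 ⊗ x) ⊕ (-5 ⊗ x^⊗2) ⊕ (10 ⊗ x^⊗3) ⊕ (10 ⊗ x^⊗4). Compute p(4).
p(4) = 2

A tropical monomial a ⊗ x^⊗i evaluates to a + i · x. Evaluating each term at x = 4:
  Term 0 contributes 4 + 0 · 4 = 4
  Term 1 contributes -2 + 1 · 4 = 2
  Term 2 contributes -5 + 2 · 4 = 3
  Term 3 contributes 10 + 3 · 4 = 22
  Term 4 contributes 10 + 4 · 4 = 26
p(4) = ⊕ of these = min[4, 2, 3, 22, 26] = 2.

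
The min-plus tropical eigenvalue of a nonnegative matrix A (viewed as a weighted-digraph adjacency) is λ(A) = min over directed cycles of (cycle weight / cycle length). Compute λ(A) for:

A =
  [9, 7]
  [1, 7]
λ(A) = 4

Enumerate directed cycles and compute their means (weight / length). Sample:
  cycle 0 → 0: weight = 9, length = 1, mean = 9/1 ≈ 9.000
  cycle 1 → 1: weight = 7, length = 1, mean = 7/1 ≈ 7.000
  cycle 0 → 1 → 0: weight = 8, length = 2, mean = 8/2 ≈ 4.000
  cycle 1 → 0 → 1: weight = 8, length = 2, mean = 8/2 ≈ 4.000
Minimum mean = 4.000, attained e.g. along the cycle 0 → 1 → 0 with weight 8 and length 2. So λ(A) = 8/2 = 4.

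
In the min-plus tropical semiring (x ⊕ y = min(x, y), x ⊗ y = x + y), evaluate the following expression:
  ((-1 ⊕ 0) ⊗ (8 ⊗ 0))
((-1 ⊕ 0) ⊗ (8 ⊗ 0)) = 7

Expand innermost to outermost. Recall ⊕ takes the minimum of its arguments and ⊗ takes their sum. Working out the expression ((-1 ⊕ 0) ⊗ (8 ⊗ 0)) gives 7.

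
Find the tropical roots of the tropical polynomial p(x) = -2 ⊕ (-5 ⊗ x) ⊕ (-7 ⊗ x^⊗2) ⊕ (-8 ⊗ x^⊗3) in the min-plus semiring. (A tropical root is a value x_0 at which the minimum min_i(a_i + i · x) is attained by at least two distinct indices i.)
Roots: {1, 2, 3}

Each tropical root is a break point of the lower envelope of the lines y = a_i + i · x (there are 4 lines, with slopes 0, 1, ..., 3). Only the lines that attain the minimum somewhere contribute to roots; other lines are dominated. Here the surviving (envelope) indices are i = 3, i = 2, i = 1, i = 0.
Intersections between consecutive envelope lines give the roots: for adjacent envelope indices i < j the intersection is x = (a_i − a_j) / (j − i). Reading off the sorted break points: {1, 2, 3}.
Verification: at each break x_0, at least two indices attain the minimum of min_i(a_i + i · x_0).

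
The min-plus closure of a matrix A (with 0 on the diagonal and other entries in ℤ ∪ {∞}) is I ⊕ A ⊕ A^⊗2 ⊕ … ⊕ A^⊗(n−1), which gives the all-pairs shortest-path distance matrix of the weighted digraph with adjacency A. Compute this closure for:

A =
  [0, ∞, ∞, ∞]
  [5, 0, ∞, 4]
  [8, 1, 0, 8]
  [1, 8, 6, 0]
Closure =
  [0, ∞, ∞, ∞]
  [5, 0, 10, 4]
  [6, 1, 0, 5]
  [1, 7, 6, 0]

This is the Floyd-Warshall all-pairs shortest-path computation. For each intermediate vertex k = 0, 1, …, 3, update dist[i][j] ← min(dist[i][j], dist[i][k] + dist[k][j]). The final matrix gives, for each (i, j), the minimum total weight of any directed path from i to j (possibly empty when i = j).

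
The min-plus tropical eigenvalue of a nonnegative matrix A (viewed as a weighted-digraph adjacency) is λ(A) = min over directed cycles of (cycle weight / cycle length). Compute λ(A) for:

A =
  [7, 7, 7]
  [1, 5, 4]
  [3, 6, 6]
λ(A) = 4

Enumerate directed cycles and compute their means (weight / length). Sample:
  cycle 0 → 0: weight = 7, length = 1, mean = 7/1 ≈ 7.000
  cycle 1 → 1: weight = 5, length = 1, mean = 5/1 ≈ 5.000
  cycle 2 → 2: weight = 6, length = 1, mean = 6/1 ≈ 6.000
  cycle 0 → 1 → 0: weight = 8, length = 2, mean = 8/2 ≈ 4.000
  cycle 0 → 2 → 0: weight = 10, length = 2, mean = 10/2 ≈ 5.000
  cycle 1 → 0 → 1: weight = 8, length = 2, mean = 8/2 ≈ 4.000
Minimum mean = 4.000, attained e.g. along the cycle 0 → 1 → 0 with weight 8 and length 2. So λ(A) = 8/2 = 4.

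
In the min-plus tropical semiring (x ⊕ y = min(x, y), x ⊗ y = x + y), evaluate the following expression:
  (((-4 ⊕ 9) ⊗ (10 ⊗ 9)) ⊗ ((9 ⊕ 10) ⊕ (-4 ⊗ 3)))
(((-4 ⊕ 9) ⊗ (10 ⊗ 9)) ⊗ ((9 ⊕ 10) ⊕ (-4 ⊗ 3))) = 14

Expand innermost to outermost. Recall ⊕ takes the minimum of its arguments and ⊗ takes their sum. Working out the expression (((-4 ⊕ 9) ⊗ (10 ⊗ 9)) ⊗ ((9 ⊕ 10) ⊕ (-4 ⊗ 3))) gives 14.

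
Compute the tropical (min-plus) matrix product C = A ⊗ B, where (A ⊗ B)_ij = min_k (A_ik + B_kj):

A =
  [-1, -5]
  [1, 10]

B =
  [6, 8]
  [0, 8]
A ⊗ B =
  [-5, 3]
  [7, 9]

Apply the min-plus product entry-by-entry:
  C[0][0] = min over k of (A[0][0] + B[0][0] = -1 + 6 = 5, A[0][1] + B[1][0] = -5 + 0 = -5) = -5 (attained at k = 1)
  C[0][1] = min over k of (A[0][0] + B[0][1] = -1 + 8 = 7, A[0][1] + B[1][1] = -5 + 8 = 3) = 3 (attained at k = 1)
  C[1][0] = min over k of (A[1][0] + B[0][0] = 1 + 6 = 7, A[1][1] + B[1][0] = 10 + 0 = 10) = 7 (attained at k = 0)
  C[1][1] = min over k of (A[1][0] + B[0][1] = 1 + 8 = 9, A[1][1] + B[1][1] = 10 + 8 = 18) = 9 (attained at k = 0)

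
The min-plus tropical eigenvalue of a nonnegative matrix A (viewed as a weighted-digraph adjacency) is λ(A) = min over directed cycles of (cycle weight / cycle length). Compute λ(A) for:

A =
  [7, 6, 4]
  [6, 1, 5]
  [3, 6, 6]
λ(A) = 1

Enumerate directed cycles and compute their means (weight / length). Sample:
  cycle 0 → 0: weight = 7, length = 1, mean = 7/1 ≈ 7.000
  cycle 1 → 1: weight = 1, length = 1, mean = 1/1 ≈ 1.000
  cycle 2 → 2: weight = 6, length = 1, mean = 6/1 ≈ 6.000
  cycle 0 → 1 → 0: weight = 12, length = 2, mean = 12/2 ≈ 6.000
  cycle 0 → 2 → 0: weight = 7, length = 2, mean = 7/2 ≈ 3.500
  cycle 1 → 0 → 1: weight = 12, length = 2, mean = 12/2 ≈ 6.000
Minimum mean = 1.000, attained e.g. along the cycle 1 → 1 with weight 1 and length 1. So λ(A) = 1/1 = 1.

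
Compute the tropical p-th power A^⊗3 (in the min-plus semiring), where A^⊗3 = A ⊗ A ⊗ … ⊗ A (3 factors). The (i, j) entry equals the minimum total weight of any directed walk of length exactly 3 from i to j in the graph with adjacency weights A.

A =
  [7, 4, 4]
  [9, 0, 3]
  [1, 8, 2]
A^⊗3 =
  [7, 4, 7]
  [4, 0, 3]
  [5, 5, 6]

Each entry (A^⊗3)_ij equals the minimum over all length-3 walks i = v_0 → v_1 → … → v_3 = j of Σ_t A[v_t][v_{t+1}]. For example, for (i, j) = (0, 2) we minimise over 9 possible intermediate vertex sequences; the minimum is 7, attained along the walk 0 → 1 → 1 → 2.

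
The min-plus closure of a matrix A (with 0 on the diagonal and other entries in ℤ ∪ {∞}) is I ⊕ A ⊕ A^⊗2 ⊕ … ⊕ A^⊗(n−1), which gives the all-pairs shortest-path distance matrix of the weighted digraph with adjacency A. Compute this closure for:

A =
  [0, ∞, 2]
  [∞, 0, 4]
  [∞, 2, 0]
Closure =
  [0, 4, 2]
  [∞, 0, 4]
  [∞, 2, 0]

This is the Floyd-Warshall all-pairs shortest-path computation. For each intermediate vertex k = 0, 1, …, 2, update dist[i][j] ← min(dist[i][j], dist[i][k] + dist[k][j]). The final matrix gives, for each (i, j), the minimum total weight of any directed path from i to j (possibly empty when i = j).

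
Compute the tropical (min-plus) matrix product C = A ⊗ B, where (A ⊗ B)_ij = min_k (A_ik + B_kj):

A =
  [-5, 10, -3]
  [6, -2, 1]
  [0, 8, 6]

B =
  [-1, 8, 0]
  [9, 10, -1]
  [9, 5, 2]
A ⊗ B =
  [-6, 2, -5]
  [5, 6, -3]
  [-1, 8, 0]

Apply the min-plus product entry-by-entry:
  C[0][0] = min over k of (A[0][0] + B[0][0] = -5 + -1 = -6, A[0][1] + B[1][0] = 10 + 9 = 19, A[0][2] + B[2][0] = -3 + 9 = 6) = -6 (attained at k = 0)
  C[0][1] = min over k of (A[0][0] + B[0][1] = -5 + 8 = 3, A[0][1] + B[1][1] = 10 + 10 = 20, A[0][2] + B[2][1] = -3 + 5 = 2) = 2 (attained at k = 2)
  C[0][2] = min over k of (A[0][0] + B[0][2] = -5 + 0 = -5, A[0][1] + B[1][2] = 10 + -1 = 9, A[0][2] + B[2][2] = -3 + 2 = -1) = -5 (attained at k = 0)
  C[1][0] = min over k of (A[1][0] + B[0][0] = 6 + -1 = 5, A[1][1] + B[1][0] = -2 + 9 = 7, A[1][2] + B[2][0] = 1 + 9 = 10) = 5 (attained at k = 0)
  C[1][1] = min over k of (A[1][0] + B[0][1] = 6 + 8 = 14, A[1][1] + B[1][1] = -2 + 10 = 8, A[1][2] + B[2][1] = 1 + 5 = 6) = 6 (attained at k = 2)
  C[1][2] = min over k of (A[1][0] + B[0][2] = 6 + 0 = 6, A[1][1] + B[1][2] = -2 + -1 = -3, A[1][2] + B[2][2] = 1 + 2 = 3) = -3 (attained at k = 1)
  C[2][0] = min over k of (A[2][0] + B[0][0] = 0 + -1 = -1, A[2][1] + B[1][0] = 8 + 9 = 17, A[2][2] + B[2][0] = 6 + 9 = 15) = -1 (attained at k = 0)
  C[2][1] = min over k of (A[2][0] + B[0][1] = 0 + 8 = 8, A[2][1] + B[1][1] = 8 + 10 = 18, A[2][2] + B[2][1] = 6 + 5 = 11) = 8 (attained at k = 0)
  C[2][2] = min over k of (A[2][0] + B[0][2] = 0 + 0 = 0, A[2][1] + B[1][2] = 8 + -1 = 7, A[2][2] + B[2][2] = 6 + 2 = 8) = 0 (attained at k = 0)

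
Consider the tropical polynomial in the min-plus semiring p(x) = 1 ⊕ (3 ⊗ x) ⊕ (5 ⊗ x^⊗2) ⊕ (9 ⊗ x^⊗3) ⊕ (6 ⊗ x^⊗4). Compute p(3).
p(3) = 1

A tropical monomial a ⊗ x^⊗i evaluates to a + i · x. Evaluating each term at x = 3:
  Term 0 contributes 1 + 0 · 3 = 1
  Term 1 contributes 3 + 1 · 3 = 6
  Term 2 contributes 5 + 2 · 3 = 11
  Term 3 contributes 9 + 3 · 3 = 18
  Term 4 contributes 6 + 4 · 3 = 18
p(3) = ⊕ of these = min[1, 6, 11, 18, 18] = 1.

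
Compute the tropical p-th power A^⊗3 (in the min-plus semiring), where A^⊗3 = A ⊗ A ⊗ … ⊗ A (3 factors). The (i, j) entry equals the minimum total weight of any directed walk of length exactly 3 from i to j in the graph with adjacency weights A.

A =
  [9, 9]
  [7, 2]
A^⊗3 =
  [18, 13]
  [11, 6]

Each entry (A^⊗3)_ij equals the minimum over all length-3 walks i = v_0 → v_1 → … → v_3 = j of Σ_t A[v_t][v_{t+1}]. For example, for (i, j) = (0, 1) we minimise over 4 possible intermediate vertex sequences; the minimum is 13, attained along the walk 0 → 1 → 1 → 1.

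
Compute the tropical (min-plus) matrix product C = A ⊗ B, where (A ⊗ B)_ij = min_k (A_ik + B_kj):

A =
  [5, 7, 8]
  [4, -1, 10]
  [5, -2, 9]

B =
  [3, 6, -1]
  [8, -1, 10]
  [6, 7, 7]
A ⊗ B =
  [8, 6, 4]
  [7, -2, 3]
  [6, -3, 4]

Apply the min-plus product entry-by-entry:
  C[0][0] = min over k of (A[0][0] + B[0][0] = 5 + 3 = 8, A[0][1] + B[1][0] = 7 + 8 = 15, A[0][2] + B[2][0] = 8 + 6 = 14) = 8 (attained at k = 0)
  C[0][1] = min over k of (A[0][0] + B[0][1] = 5 + 6 = 11, A[0][1] + B[1][1] = 7 + -1 = 6, A[0][2] + B[2][1] = 8 + 7 = 15) = 6 (attained at k = 1)
  C[0][2] = min over k of (A[0][0] + B[0][2] = 5 + -1 = 4, A[0][1] + B[1][2] = 7 + 10 = 17, A[0][2] + B[2][2] = 8 + 7 = 15) = 4 (attained at k = 0)
  C[1][0] = min over k of (A[1][0] + B[0][0] = 4 + 3 = 7, A[1][1] + B[1][0] = -1 + 8 = 7, A[1][2] + B[2][0] = 10 + 6 = 16) = 7 (attained at k = 0)
  C[1][1] = min over k of (A[1][0] + B[0][1] = 4 + 6 = 10, A[1][1] + B[1][1] = -1 + -1 = -2, A[1][2] + B[2][1] = 10 + 7 = 17) = -2 (attained at k = 1)
  C[1][2] = min over k of (A[1][0] + B[0][2] = 4 + -1 = 3, A[1][1] + B[1][2] = -1 + 10 = 9, A[1][2] + B[2][2] = 10 + 7 = 17) = 3 (attained at k = 0)
  C[2][0] = min over k of (A[2][0] + B[0][0] = 5 + 3 = 8, A[2][1] + B[1][0] = -2 + 8 = 6, A[2][2] + B[2][0] = 9 + 6 = 15) = 6 (attained at k = 1)
  C[2][1] = min over k of (A[2][0] + B[0][1] = 5 + 6 = 11, A[2][1] + B[1][1] = -2 + -1 = -3, A[2][2] + B[2][1] = 9 + 7 = 16) = -3 (attained at k = 1)
  C[2][2] = min over k of (A[2][0] + B[0][2] = 5 + -1 = 4, A[2][1] + B[1][2] = -2 + 10 = 8, A[2][2] + B[2][2] = 9 + 7 = 16) = 4 (attained at k = 0)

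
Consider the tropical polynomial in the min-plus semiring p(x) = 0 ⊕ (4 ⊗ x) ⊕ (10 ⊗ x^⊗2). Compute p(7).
p(7) = 0

A tropical monomial a ⊗ x^⊗i evaluates to a + i · x. Evaluating each term at x = 7:
  Term 0 contributes 0 + 0 · 7 = 0
  Term 1 contributes 4 + 1 · 7 = 11
  Term 2 contributes 10 + 2 · 7 = 24
p(7) = ⊕ of these = min[0, 11, 24] = 0.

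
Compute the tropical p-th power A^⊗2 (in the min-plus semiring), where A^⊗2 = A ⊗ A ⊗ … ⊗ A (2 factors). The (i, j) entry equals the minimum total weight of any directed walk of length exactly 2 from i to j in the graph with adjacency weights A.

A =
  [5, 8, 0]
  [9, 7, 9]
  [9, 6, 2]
A^⊗2 =
  [9, 6, 2]
  [14, 14, 9]
  [11, 8, 4]

Each entry (A^⊗2)_ij equals the minimum over all length-2 walks i = v_0 → v_1 → … → v_2 = j of Σ_t A[v_t][v_{t+1}]. For example, for (i, j) = (0, 2) we minimise over 3 possible intermediate vertex sequences; the minimum is 2, attained along the walk 0 → 2 → 2.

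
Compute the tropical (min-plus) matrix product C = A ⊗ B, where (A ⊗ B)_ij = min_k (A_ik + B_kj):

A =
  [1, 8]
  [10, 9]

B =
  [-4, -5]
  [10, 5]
A ⊗ B =
  [-3, -4]
  [6, 5]

Apply the min-plus product entry-by-entry:
  C[0][0] = min over k of (A[0][0] + B[0][0] = 1 + -4 = -3, A[0][1] + B[1][0] = 8 + 10 = 18) = -3 (attained at k = 0)
  C[0][1] = min over k of (A[0][0] + B[0][1] = 1 + -5 = -4, A[0][1] + B[1][1] = 8 + 5 = 13) = -4 (attained at k = 0)
  C[1][0] = min over k of (A[1][0] + B[0][0] = 10 + -4 = 6, A[1][1] + B[1][0] = 9 + 10 = 19) = 6 (attained at k = 0)
  C[1][1] = min over k of (A[1][0] + B[0][1] = 10 + -5 = 5, A[1][1] + B[1][1] = 9 + 5 = 14) = 5 (attained at k = 0)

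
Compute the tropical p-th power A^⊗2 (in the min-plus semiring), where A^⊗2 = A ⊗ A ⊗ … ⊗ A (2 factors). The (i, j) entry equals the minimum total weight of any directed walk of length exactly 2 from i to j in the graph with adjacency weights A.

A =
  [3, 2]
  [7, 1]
A^⊗2 =
  [6, 3]
  [8, 2]

Each entry (A^⊗2)_ij equals the minimum over all length-2 walks i = v_0 → v_1 → … → v_2 = j of Σ_t A[v_t][v_{t+1}]. For example, for (i, j) = (0, 1) we minimise over 2 possible intermediate vertex sequences; the minimum is 3, attained along the walk 0 → 1 → 1.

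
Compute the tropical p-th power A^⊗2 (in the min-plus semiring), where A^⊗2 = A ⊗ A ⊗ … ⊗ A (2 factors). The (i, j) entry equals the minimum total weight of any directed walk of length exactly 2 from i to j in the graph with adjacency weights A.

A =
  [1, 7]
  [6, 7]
A^⊗2 =
  [2, 8]
  [7, 13]

Each entry (A^⊗2)_ij equals the minimum over all length-2 walks i = v_0 → v_1 → … → v_2 = j of Σ_t A[v_t][v_{t+1}]. For example, for (i, j) = (0, 1) we minimise over 2 possible intermediate vertex sequences; the minimum is 8, attained along the walk 0 → 0 → 1.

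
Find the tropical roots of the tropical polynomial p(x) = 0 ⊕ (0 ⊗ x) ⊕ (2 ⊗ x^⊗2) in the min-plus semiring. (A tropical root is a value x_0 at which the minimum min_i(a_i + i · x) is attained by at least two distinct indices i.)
Roots: {-2, 0}

Each tropical root is a break point of the lower envelope of the lines y = a_i + i · x (there are 3 lines, with slopes 0, 1, ..., 2). Only the lines that attain the minimum somewhere contribute to roots; other lines are dominated. Here the surviving (envelope) indices are i = 2, i = 1, i = 0.
Intersections between consecutive envelope lines give the roots: for adjacent envelope indices i < j the intersection is x = (a_i − a_j) / (j − i). Reading off the sorted break points: {-2, 0}.
Verification: at each break x_0, at least two indices attain the minimum of min_i(a_i + i · x_0).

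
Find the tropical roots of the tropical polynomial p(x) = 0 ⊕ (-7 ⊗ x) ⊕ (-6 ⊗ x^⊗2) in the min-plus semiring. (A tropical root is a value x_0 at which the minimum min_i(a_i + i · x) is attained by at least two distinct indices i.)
Roots: {-1, 7}

Each tropical root is a break point of the lower envelope of the lines y = a_i + i · x (there are 3 lines, with slopes 0, 1, ..., 2). Only the lines that attain the minimum somewhere contribute to roots; other lines are dominated. Here the surviving (envelope) indices are i = 2, i = 1, i = 0.
Intersections between consecutive envelope lines give the roots: for adjacent envelope indices i < j the intersection is x = (a_i − a_j) / (j − i). Reading off the sorted break points: {-1, 7}.
Verification: at each break x_0, at least two indices attain the minimum of min_i(a_i + i · x_0).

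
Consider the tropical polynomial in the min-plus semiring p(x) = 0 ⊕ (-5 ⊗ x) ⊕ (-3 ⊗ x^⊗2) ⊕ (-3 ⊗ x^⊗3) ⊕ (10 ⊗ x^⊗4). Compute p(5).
p(5) = 0

A tropical monomial a ⊗ x^⊗i evaluates to a + i · x. Evaluating each term at x = 5:
  Term 0 contributes 0 + 0 · 5 = 0
  Term 1 contributes -5 + 1 · 5 = 0
  Term 2 contributes -3 + 2 · 5 = 7
  Term 3 contributes -3 + 3 · 5 = 12
  Term 4 contributes 10 + 4 · 5 = 30
p(5) = ⊕ of these = min[0, 0, 7, 12, 30] = 0.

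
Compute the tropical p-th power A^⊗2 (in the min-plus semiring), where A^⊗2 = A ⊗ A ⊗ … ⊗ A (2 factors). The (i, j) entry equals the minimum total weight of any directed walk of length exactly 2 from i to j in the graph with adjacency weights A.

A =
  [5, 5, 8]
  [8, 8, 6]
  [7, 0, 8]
A^⊗2 =
  [10, 8, 11]
  [13, 6, 14]
  [8, 8, 6]

Each entry (A^⊗2)_ij equals the minimum over all length-2 walks i = v_0 → v_1 → … → v_2 = j of Σ_t A[v_t][v_{t+1}]. For example, for (i, j) = (0, 2) we minimise over 3 possible intermediate vertex sequences; the minimum is 11, attained along the walk 0 → 1 → 2.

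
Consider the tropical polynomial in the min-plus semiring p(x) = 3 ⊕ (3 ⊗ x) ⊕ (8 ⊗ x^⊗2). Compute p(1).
p(1) = 3

A tropical monomial a ⊗ x^⊗i evaluates to a + i · x. Evaluating each term at x = 1:
  Term 0 contributes 3 + 0 · 1 = 3
  Term 1 contributes 3 + 1 · 1 = 4
  Term 2 contributes 8 + 2 · 1 = 10
p(1) = ⊕ of these = min[3, 4, 10] = 3.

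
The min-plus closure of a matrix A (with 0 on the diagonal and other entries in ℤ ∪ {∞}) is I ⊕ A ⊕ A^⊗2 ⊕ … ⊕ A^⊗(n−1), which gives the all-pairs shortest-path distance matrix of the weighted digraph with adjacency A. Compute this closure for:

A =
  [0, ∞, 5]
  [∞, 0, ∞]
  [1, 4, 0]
Closure =
  [0, 9, 5]
  [∞, 0, ∞]
  [1, 4, 0]

This is the Floyd-Warshall all-pairs shortest-path computation. For each intermediate vertex k = 0, 1, …, 2, update dist[i][j] ← min(dist[i][j], dist[i][k] + dist[k][j]). The final matrix gives, for each (i, j), the minimum total weight of any directed path from i to j (possibly empty when i = j).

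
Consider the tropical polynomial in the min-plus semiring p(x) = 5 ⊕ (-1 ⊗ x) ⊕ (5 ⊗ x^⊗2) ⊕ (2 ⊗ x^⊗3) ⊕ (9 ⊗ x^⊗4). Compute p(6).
p(6) = 5

A tropical monomial a ⊗ x^⊗i evaluates to a + i · x. Evaluating each term at x = 6:
  Term 0 contributes 5 + 0 · 6 = 5
  Term 1 contributes -1 + 1 · 6 = 5
  Term 2 contributes 5 + 2 · 6 = 17
  Term 3 contributes 2 + 3 · 6 = 20
  Term 4 contributes 9 + 4 · 6 = 33
p(6) = ⊕ of these = min[5, 5, 17, 20, 33] = 5.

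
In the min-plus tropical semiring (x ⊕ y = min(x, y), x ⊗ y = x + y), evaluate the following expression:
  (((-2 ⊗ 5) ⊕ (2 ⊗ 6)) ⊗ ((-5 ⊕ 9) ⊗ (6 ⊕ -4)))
(((-2 ⊗ 5) ⊕ (2 ⊗ 6)) ⊗ ((-5 ⊕ 9) ⊗ (6 ⊕ -4))) = -6

Expand innermost to outermost. Recall ⊕ takes the minimum of its arguments and ⊗ takes their sum. Working out the expression (((-2 ⊗ 5) ⊕ (2 ⊗ 6)) ⊗ ((-5 ⊕ 9) ⊗ (6 ⊕ -4))) gives -6.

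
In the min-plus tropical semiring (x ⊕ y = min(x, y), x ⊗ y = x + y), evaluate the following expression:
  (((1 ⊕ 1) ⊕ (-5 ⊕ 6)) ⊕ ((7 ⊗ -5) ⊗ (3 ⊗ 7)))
(((1 ⊕ 1) ⊕ (-5 ⊕ 6)) ⊕ ((7 ⊗ -5) ⊗ (3 ⊗ 7))) = -5

Expand innermost to outermost. Recall ⊕ takes the minimum of its arguments and ⊗ takes their sum. Working out the expression (((1 ⊕ 1) ⊕ (-5 ⊕ 6)) ⊕ ((7 ⊗ -5) ⊗ (3 ⊗ 7))) gives -5.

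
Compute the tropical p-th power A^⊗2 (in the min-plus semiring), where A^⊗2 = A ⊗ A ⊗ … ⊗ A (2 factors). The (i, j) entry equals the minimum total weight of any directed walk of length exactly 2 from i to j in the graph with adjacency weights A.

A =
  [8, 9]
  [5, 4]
A^⊗2 =
  [14, 13]
  [9, 8]

Each entry (A^⊗2)_ij equals the minimum over all length-2 walks i = v_0 → v_1 → … → v_2 = j of Σ_t A[v_t][v_{t+1}]. For example, for (i, j) = (0, 1) we minimise over 2 possible intermediate vertex sequences; the minimum is 13, attained along the walk 0 → 1 → 1.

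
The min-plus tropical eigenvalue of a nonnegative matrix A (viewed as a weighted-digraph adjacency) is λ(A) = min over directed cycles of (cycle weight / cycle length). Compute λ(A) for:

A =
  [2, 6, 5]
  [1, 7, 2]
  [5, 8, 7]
λ(A) = 2

Enumerate directed cycles and compute their means (weight / length). Sample:
  cycle 0 → 0: weight = 2, length = 1, mean = 2/1 ≈ 2.000
  cycle 1 → 1: weight = 7, length = 1, mean = 7/1 ≈ 7.000
  cycle 2 → 2: weight = 7, length = 1, mean = 7/1 ≈ 7.000
  cycle 0 → 1 → 0: weight = 7, length = 2, mean = 7/2 ≈ 3.500
  cycle 0 → 2 → 0: weight = 10, length = 2, mean = 10/2 ≈ 5.000
  cycle 1 → 0 → 1: weight = 7, length = 2, mean = 7/2 ≈ 3.500
Minimum mean = 2.000, attained e.g. along the cycle 0 → 0 with weight 2 and length 1. So λ(A) = 2/1 = 2.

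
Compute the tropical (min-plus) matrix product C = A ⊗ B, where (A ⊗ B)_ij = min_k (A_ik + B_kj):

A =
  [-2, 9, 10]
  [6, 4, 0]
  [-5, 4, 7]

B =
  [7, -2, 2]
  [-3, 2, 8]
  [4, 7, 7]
A ⊗ B =
  [5, -4, 0]
  [1, 4, 7]
  [1, -7, -3]

Apply the min-plus product entry-by-entry:
  C[0][0] = min over k of (A[0][0] + B[0][0] = -2 + 7 = 5, A[0][1] + B[1][0] = 9 + -3 = 6, A[0][2] + B[2][0] = 10 + 4 = 14) = 5 (attained at k = 0)
  C[0][1] = min over k of (A[0][0] + B[0][1] = -2 + -2 = -4, A[0][1] + B[1][1] = 9 + 2 = 11, A[0][2] + B[2][1] = 10 + 7 = 17) = -4 (attained at k = 0)
  C[0][2] = min over k of (A[0][0] + B[0][2] = -2 + 2 = 0, A[0][1] + B[1][2] = 9 + 8 = 17, A[0][2] + B[2][2] = 10 + 7 = 17) = 0 (attained at k = 0)
  C[1][0] = min over k of (A[1][0] + B[0][0] = 6 + 7 = 13, A[1][1] + B[1][0] = 4 + -3 = 1, A[1][2] + B[2][0] = 0 + 4 = 4) = 1 (attained at k = 1)
  C[1][1] = min over k of (A[1][0] + B[0][1] = 6 + -2 = 4, A[1][1] + B[1][1] = 4 + 2 = 6, A[1][2] + B[2][1] = 0 + 7 = 7) = 4 (attained at k = 0)
  C[1][2] = min over k of (A[1][0] + B[0][2] = 6 + 2 = 8, A[1][1] + B[1][2] = 4 + 8 = 12, A[1][2] + B[2][2] = 0 + 7 = 7) = 7 (attained at k = 2)
  C[2][0] = min over k of (A[2][0] + B[0][0] = -5 + 7 = 2, A[2][1] + B[1][0] = 4 + -3 = 1, A[2][2] + B[2][0] = 7 + 4 = 11) = 1 (attained at k = 1)
  C[2][1] = min over k of (A[2][0] + B[0][1] = -5 + -2 = -7, A[2][1] + B[1][1] = 4 + 2 = 6, A[2][2] + B[2][1] = 7 + 7 = 14) = -7 (attained at k = 0)
  C[2][2] = min over k of (A[2][0] + B[0][2] = -5 + 2 = -3, A[2][1] + B[1][2] = 4 + 8 = 12, A[2][2] + B[2][2] = 7 + 7 = 14) = -3 (attained at k = 0)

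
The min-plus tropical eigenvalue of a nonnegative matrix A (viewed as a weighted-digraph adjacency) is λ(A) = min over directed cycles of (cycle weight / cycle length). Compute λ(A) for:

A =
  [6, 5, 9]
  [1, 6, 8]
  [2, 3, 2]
λ(A) = 2

Enumerate directed cycles and compute their means (weight / length). Sample:
  cycle 0 → 0: weight = 6, length = 1, mean = 6/1 ≈ 6.000
  cycle 1 → 1: weight = 6, length = 1, mean = 6/1 ≈ 6.000
  cycle 2 → 2: weight = 2, length = 1, mean = 2/1 ≈ 2.000
  cycle 0 → 1 → 0: weight = 6, length = 2, mean = 6/2 ≈ 3.000
  cycle 0 → 2 → 0: weight = 11, length = 2, mean = 11/2 ≈ 5.500
  cycle 1 → 0 → 1: weight = 6, length = 2, mean = 6/2 ≈ 3.000
Minimum mean = 2.000, attained e.g. along the cycle 2 → 2 with weight 2 and length 1. So λ(A) = 2/1 = 2.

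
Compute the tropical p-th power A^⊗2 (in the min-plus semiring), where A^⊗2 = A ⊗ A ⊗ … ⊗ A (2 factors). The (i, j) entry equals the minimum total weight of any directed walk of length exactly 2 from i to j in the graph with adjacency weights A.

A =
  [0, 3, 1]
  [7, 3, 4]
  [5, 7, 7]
A^⊗2 =
  [0, 3, 1]
  [7, 6, 7]
  [5, 8, 6]

Each entry (A^⊗2)_ij equals the minimum over all length-2 walks i = v_0 → v_1 → … → v_2 = j of Σ_t A[v_t][v_{t+1}]. For example, for (i, j) = (0, 2) we minimise over 3 possible intermediate vertex sequences; the minimum is 1, attained along the walk 0 → 0 → 2.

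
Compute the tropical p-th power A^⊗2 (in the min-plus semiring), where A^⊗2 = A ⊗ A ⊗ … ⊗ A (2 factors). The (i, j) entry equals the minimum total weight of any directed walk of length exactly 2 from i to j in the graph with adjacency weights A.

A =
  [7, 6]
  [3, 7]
A^⊗2 =
  [9, 13]
  [10, 9]

Each entry (A^⊗2)_ij equals the minimum over all length-2 walks i = v_0 → v_1 → … → v_2 = j of Σ_t A[v_t][v_{t+1}]. For example, for (i, j) = (0, 1) we minimise over 2 possible intermediate vertex sequences; the minimum is 13, attained along the walk 0 → 0 → 1.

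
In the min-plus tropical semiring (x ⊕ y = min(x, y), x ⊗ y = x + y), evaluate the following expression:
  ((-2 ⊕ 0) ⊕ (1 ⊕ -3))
((-2 ⊕ 0) ⊕ (1 ⊕ -3)) = -3

Expand innermost to outermost. Recall ⊕ takes the minimum of its arguments and ⊗ takes their sum. Working out the expression ((-2 ⊕ 0) ⊕ (1 ⊕ -3)) gives -3.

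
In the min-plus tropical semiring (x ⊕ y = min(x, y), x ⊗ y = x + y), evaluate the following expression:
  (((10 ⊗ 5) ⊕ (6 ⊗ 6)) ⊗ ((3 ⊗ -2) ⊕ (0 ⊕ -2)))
(((10 ⊗ 5) ⊕ (6 ⊗ 6)) ⊗ ((3 ⊗ -2) ⊕ (0 ⊕ -2))) = 10

Expand innermost to outermost. Recall ⊕ takes the minimum of its arguments and ⊗ takes their sum. Working out the expression (((10 ⊗ 5) ⊕ (6 ⊗ 6)) ⊗ ((3 ⊗ -2) ⊕ (0 ⊕ -2))) gives 10.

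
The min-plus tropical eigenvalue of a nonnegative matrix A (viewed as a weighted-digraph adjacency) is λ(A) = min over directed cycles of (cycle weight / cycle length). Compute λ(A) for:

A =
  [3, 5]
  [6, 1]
λ(A) = 1

Enumerate directed cycles and compute their means (weight / length). Sample:
  cycle 0 → 0: weight = 3, length = 1, mean = 3/1 ≈ 3.000
  cycle 1 → 1: weight = 1, length = 1, mean = 1/1 ≈ 1.000
  cycle 0 → 1 → 0: weight = 11, length = 2, mean = 11/2 ≈ 5.500
  cycle 1 → 0 → 1: weight = 11, length = 2, mean = 11/2 ≈ 5.500
Minimum mean = 1.000, attained e.g. along the cycle 1 → 1 with weight 1 and length 1. So λ(A) = 1/1 = 1.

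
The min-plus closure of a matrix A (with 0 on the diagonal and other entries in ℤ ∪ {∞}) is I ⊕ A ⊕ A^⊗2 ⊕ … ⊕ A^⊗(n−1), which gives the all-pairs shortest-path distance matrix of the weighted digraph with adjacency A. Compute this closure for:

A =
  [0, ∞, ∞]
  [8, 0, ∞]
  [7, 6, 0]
Closure =
  [0, ∞, ∞]
  [8, 0, ∞]
  [7, 6, 0]

This is the Floyd-Warshall all-pairs shortest-path computation. For each intermediate vertex k = 0, 1, …, 2, update dist[i][j] ← min(dist[i][j], dist[i][k] + dist[k][j]). The final matrix gives, for each (i, j), the minimum total weight of any directed path from i to j (possibly empty when i = j).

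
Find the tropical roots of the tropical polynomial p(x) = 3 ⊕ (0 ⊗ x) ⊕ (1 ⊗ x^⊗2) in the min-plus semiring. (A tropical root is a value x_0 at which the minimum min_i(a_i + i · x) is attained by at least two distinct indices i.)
Roots: {-1, 3}

Each tropical root is a break point of the lower envelope of the lines y = a_i + i · x (there are 3 lines, with slopes 0, 1, ..., 2). Only the lines that attain the minimum somewhere contribute to roots; other lines are dominated. Here the surviving (envelope) indices are i = 2, i = 1, i = 0.
Intersections between consecutive envelope lines give the roots: for adjacent envelope indices i < j the intersection is x = (a_i − a_j) / (j − i). Reading off the sorted break points: {-1, 3}.
Verification: at each break x_0, at least two indices attain the minimum of min_i(a_i + i · x_0).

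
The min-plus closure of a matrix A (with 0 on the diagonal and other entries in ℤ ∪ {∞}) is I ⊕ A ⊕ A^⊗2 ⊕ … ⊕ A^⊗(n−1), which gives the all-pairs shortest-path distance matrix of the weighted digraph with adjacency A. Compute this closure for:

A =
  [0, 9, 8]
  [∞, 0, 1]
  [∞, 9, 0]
Closure =
  [0, 9, 8]
  [∞, 0, 1]
  [∞, 9, 0]

This is the Floyd-Warshall all-pairs shortest-path computation. For each intermediate vertex k = 0, 1, …, 2, update dist[i][j] ← min(dist[i][j], dist[i][k] + dist[k][j]). The final matrix gives, for each (i, j), the minimum total weight of any directed path from i to j (possibly empty when i = j).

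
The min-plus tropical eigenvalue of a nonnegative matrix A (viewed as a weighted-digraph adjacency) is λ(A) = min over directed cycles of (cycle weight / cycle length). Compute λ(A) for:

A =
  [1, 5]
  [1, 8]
λ(A) = 1

Enumerate directed cycles and compute their means (weight / length). Sample:
  cycle 0 → 0: weight = 1, length = 1, mean = 1/1 ≈ 1.000
  cycle 1 → 1: weight = 8, length = 1, mean = 8/1 ≈ 8.000
  cycle 0 → 1 → 0: weight = 6, length = 2, mean = 6/2 ≈ 3.000
  cycle 1 → 0 → 1: weight = 6, length = 2, mean = 6/2 ≈ 3.000
Minimum mean = 1.000, attained e.g. along the cycle 0 → 0 with weight 1 and length 1. So λ(A) = 1/1 = 1.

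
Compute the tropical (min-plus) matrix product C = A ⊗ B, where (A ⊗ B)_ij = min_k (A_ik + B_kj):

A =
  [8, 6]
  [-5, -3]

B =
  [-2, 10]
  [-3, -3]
A ⊗ B =
  [3, 3]
  [-7, -6]

Apply the min-plus product entry-by-entry:
  C[0][0] = min over k of (A[0][0] + B[0][0] = 8 + -2 = 6, A[0][1] + B[1][0] = 6 + -3 = 3) = 3 (attained at k = 1)
  C[0][1] = min over k of (A[0][0] + B[0][1] = 8 + 10 = 18, A[0][1] + B[1][1] = 6 + -3 = 3) = 3 (attained at k = 1)
  C[1][0] = min over k of (A[1][0] + B[0][0] = -5 + -2 = -7, A[1][1] + B[1][0] = -3 + -3 = -6) = -7 (attained at k = 0)
  C[1][1] = min over k of (A[1][0] + B[0][1] = -5 + 10 = 5, A[1][1] + B[1][1] = -3 + -3 = -6) = -6 (attained at k = 1)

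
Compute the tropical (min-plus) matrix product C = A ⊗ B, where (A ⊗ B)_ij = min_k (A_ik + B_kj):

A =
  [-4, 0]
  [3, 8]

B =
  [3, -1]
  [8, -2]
A ⊗ B =
  [-1, -5]
  [6, 2]

Apply the min-plus product entry-by-entry:
  C[0][0] = min over k of (A[0][0] + B[0][0] = -4 + 3 = -1, A[0][1] + B[1][0] = 0 + 8 = 8) = -1 (attained at k = 0)
  C[0][1] = min over k of (A[0][0] + B[0][1] = -4 + -1 = -5, A[0][1] + B[1][1] = 0 + -2 = -2) = -5 (attained at k = 0)
  C[1][0] = min over k of (A[1][0] + B[0][0] = 3 + 3 = 6, A[1][1] + B[1][0] = 8 + 8 = 16) = 6 (attained at k = 0)
  C[1][1] = min over k of (A[1][0] + B[0][1] = 3 + -1 = 2, A[1][1] + B[1][1] = 8 + -2 = 6) = 2 (attained at k = 0)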